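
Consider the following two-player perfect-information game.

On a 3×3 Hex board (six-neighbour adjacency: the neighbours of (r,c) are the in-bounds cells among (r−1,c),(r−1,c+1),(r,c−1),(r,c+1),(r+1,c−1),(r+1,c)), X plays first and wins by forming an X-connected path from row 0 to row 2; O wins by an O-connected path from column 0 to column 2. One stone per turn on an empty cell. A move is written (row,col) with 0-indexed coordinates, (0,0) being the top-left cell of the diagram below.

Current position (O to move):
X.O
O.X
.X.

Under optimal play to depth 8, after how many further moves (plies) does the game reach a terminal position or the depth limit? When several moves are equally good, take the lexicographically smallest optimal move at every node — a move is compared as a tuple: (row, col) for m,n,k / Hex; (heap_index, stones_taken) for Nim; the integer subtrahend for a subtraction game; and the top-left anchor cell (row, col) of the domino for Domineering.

[X.O/O.X/.X.] O move#1: (0,1):+1/XOO/O.X/.X.*, (1,1):+1/X.O/OOX/.X., (2,0):+1/X.O/O.X/OX., (2,2):+1/X.O/O.X/.XO
[XOO/O.X/.X.] end (terminal -1, X#2); searched X.O/O.X/.X. to 8

PV length from [X.O/O.X/.X.]: 1 ply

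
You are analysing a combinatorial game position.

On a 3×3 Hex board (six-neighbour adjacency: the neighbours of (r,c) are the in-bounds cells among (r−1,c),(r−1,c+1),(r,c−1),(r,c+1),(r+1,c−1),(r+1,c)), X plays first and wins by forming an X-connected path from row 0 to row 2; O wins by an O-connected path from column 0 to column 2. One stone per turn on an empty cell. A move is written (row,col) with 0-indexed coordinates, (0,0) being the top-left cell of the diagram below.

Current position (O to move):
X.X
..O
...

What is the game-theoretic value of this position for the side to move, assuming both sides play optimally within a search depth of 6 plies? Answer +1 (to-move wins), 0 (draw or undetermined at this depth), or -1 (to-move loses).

value(X.X/..O/..., O) = +1

p1 O@[X.X/..O/...]: (0,1)[XOX/..O/...]-1 (1,0)[X.X/O.O/...]-1 (1,1)[X.X/.OO/...]+1* (2,0)[X.X/..O/O..]+1 (2,1)[X.X/..O/.O.]-1 (2,2)[X.X/..O/..O]-1
p2 X@[X.X/.OO/...]: (0,1)[XXX/.OO/...]-1* (1,0)[X.X/XOO/...]-1 (2,0)[X.X/.OO/X..]-1 (2,1)[X.X/.OO/.X.]-1 (2,2)[X.X/.OO/..X]-1
p3 O@[XXX/.OO/...]: (1,0)[XXX/OOO/...]+1* (2,0)[XXX/.OO/O..]+1 (2,1)[XXX/.OO/.O.]+1 (2,2)[XXX/.OO/..O]+1
p4 X@[XXX/OOO/...] terminal -1; root [X.X/..O/...] d6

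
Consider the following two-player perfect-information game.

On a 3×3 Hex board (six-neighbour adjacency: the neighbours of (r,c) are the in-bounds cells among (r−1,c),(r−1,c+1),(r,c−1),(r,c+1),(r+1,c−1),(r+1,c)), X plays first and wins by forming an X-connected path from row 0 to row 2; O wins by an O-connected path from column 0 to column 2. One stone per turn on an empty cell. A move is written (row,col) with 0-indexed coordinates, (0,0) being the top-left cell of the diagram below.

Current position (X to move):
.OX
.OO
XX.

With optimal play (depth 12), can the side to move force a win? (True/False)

X winning at [.OX/.OO/XX.]: False

p1 X@[.OX/.OO/XX.]: (0,0)[XOX/.OO/XX.]-1* (1,0)[.OX/XOO/XX.]-1 (2,2)[.OX/.OO/XXX]-1
p2 O@[XOX/.OO/XX.]: (1,0)[XOX/OOO/XX.]+1* (2,2)[XOX/.OO/XXO]-1
p3 X@[XOX/OOO/XX.] terminal -1; root [.OX/.OO/XX.] d12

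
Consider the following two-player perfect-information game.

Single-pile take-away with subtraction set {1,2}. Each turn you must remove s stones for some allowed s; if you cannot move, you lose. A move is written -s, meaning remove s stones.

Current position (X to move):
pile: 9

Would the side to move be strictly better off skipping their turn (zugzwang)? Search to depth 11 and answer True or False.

zugzwang(9, X) = True

[9] X move#1: -1:-1/8*, -2:-1/7
[8] O move#2: -1:-1/7, -2:+1/6*
[6] X move#3: -1:-1/5*, -2:-1/4
[5] O move#4: -1:-1/4, -2:+1/3*
[3] X move#5: -1:-1/2*, -2:-1/1
[2] O move#6: -1:-1/1, -2:+1/0*
[0] end (terminal -1, X#7); searched 9 to 11
if X skipped the turn, O would face:
~ [9] O move#1: -1:-1/8*, -2:-1/7
~ [8] X move#2: -1:-1/7, -2:+1/6*
~ [6] O move#3: -1:-1/5*, -2:-1/4
~ [5] X move#4: -1:-1/4, -2:+1/3*
~ [3] O move#5: -1:-1/2*, -2:-1/1
~ [2] X move#6: -1:-1/1, -2:+1/0*
~ [0] end (terminal -1, O#7); searched 9 to 11
compare (X): move=-1 vs pass=+1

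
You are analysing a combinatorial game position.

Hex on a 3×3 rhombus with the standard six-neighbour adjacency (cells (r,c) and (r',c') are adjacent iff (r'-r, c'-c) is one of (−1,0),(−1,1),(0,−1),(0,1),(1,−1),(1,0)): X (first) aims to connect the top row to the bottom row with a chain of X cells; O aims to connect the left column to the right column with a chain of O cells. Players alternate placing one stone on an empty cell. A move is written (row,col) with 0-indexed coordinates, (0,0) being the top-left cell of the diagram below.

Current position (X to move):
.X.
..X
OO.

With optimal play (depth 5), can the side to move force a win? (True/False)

[.X./..X/OO.] X move#1: (0,0):-1/XX./..X/OO., (0,2):-1/.XX/..X/OO., (1,0):-1/.X./X.X/OO., (1,1):-1/.X./.XX/OO., (2,2):+1/.X./..X/OOX*
[.X./..X/OOX] O move#2: (0,0):-1/OX./..X/OOX*, (0,2):-1/.XO/..X/OOX, (1,0):-1/.X./O.X/OOX, (1,1):-1/.X./.OX/OOX
[OX./..X/OOX] X move#3: (0,2):+1/OXX/..X/OOX*, (1,0):+1/OX./X.X/OOX, (1,1):+1/OX./.XX/OOX
[OXX/..X/OOX] end (terminal -1, O#4); searched .X./..X/OO. to 5

X winning at [.X./..X/OO.]: True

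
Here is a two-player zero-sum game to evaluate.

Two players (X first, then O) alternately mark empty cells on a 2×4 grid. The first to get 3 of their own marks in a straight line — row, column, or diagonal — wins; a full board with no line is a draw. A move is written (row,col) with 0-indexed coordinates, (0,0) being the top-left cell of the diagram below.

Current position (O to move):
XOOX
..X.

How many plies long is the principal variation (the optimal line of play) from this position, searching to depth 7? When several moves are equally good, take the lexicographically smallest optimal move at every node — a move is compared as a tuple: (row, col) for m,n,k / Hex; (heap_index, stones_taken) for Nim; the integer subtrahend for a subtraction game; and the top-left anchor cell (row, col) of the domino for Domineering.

ply 1, O at XOOX/..X. | (1,0)=+0→XOOX/O.X.*; (1,1)=+0→XOOX/.OX.; (1,3)=+0→XOOX/..XO
ply 2, X at XOOX/O.X. | (1,1)=+0→XOOX/OXX.*; (1,3)=+0→XOOX/O.XX
ply 3, O at XOOX/OXX. | (1,3)=+0→XOOX/OXXO*
ply 4: XOOX/OXXO is terminal +0 (X); from XOOX/..X. depth 7

PV length from [XOOX/..X.]: 3 plies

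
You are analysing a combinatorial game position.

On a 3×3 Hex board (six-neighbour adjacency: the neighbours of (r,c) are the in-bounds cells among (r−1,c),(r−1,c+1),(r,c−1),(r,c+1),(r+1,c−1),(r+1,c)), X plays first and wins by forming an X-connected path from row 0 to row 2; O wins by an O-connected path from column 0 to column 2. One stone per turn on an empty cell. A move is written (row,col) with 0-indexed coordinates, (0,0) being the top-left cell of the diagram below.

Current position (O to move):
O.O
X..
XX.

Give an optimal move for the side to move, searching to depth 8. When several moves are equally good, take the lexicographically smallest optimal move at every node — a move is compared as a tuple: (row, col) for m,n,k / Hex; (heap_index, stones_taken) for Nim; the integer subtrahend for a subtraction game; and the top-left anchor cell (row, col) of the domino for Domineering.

p1 O@[O.O/X../XX.]: (0,1)[OOO/X../XX.]+1* (1,1)[O.O/XO./XX.]-1 (1,2)[O.O/X.O/XX.]-1 (2,2)[O.O/X../XXO]-1
p2 X@[OOO/X../XX.] terminal -1; root [O.O/X../XX.] d8

O's best at [O.O/X../XX.]: (0,1)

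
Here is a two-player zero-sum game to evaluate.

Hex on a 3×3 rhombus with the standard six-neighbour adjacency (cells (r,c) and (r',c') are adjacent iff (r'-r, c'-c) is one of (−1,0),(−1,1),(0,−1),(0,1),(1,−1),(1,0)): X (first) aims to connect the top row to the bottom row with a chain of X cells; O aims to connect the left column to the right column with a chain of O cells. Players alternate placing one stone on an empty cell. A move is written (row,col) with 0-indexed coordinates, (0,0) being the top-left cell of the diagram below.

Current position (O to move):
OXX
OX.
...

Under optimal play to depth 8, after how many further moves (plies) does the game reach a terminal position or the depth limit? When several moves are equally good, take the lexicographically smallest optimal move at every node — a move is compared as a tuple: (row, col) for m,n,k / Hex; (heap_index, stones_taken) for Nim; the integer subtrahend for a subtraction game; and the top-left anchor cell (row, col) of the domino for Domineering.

[OXX/OX./...] O move#1: (1,2):-1/OXX/OXO/...*, (2,0):-1/OXX/OX./O.., (2,1):-1/OXX/OX./.O., (2,2):-1/OXX/OX./..O
[OXX/OXO/...] X move#2: (2,0):+1/OXX/OXO/X..*, (2,1):+1/OXX/OXO/.X., (2,2):+1/OXX/OXO/..X
[OXX/OXO/X..] end (terminal -1, O#3); searched OXX/OX./... to 8

PV length from [OXX/OX./...]: 2 plies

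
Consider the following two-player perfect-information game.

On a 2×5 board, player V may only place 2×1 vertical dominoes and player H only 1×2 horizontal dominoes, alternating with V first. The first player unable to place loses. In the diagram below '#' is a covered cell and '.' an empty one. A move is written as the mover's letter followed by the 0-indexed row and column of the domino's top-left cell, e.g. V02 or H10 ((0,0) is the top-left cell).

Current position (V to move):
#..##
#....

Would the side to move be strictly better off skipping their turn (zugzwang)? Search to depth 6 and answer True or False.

zugzwang(#..##/#...., V) = False

ply 1, V at #..##/#.... | V01=-1→##.##/##...; V02=+1→#.###/#.#..*
ply 2, H at #.###/#.#.. | H13=-1→#.###/#.###*
ply 3, V at #.###/#.### | V01=+1→#####/#####*
ply 4: #####/##### is terminal -1 (H); from #..##/#.... depth 6
suppose V passes — search the same position with H to move:
pass> ply 1, H at #..##/#.... | H01=+1→#####/#....*; H11=+1→#..##/###..; H12=-1→#..##/#.##.; H13=-1→#..##/#..##
pass> ply 2: #####/#.... is terminal -1 (V); from #..##/#.... depth 6
for V: play +1, pass -1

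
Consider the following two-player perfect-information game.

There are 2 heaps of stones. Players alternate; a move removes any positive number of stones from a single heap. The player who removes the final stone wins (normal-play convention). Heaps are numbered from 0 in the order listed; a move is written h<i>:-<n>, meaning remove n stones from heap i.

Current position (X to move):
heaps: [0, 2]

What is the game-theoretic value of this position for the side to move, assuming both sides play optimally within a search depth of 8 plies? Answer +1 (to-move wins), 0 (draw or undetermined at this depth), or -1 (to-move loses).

value((0,2), X) = +1

[(0,2)] X move#1: h1:-1:-1/(0,1), h1:-2:+1/(0,0)*
[(0,0)] end (terminal -1, O#2); searched (0,2) to 8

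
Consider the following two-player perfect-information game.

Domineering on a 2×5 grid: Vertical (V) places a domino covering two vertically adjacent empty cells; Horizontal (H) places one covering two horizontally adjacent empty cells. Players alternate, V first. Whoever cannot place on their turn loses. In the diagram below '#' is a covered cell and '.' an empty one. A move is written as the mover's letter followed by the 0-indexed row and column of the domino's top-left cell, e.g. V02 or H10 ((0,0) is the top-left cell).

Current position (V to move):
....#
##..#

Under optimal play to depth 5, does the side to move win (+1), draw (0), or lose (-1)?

[....#/##..#] V move#1: V02:+1/..#.#/###.#*, V03:-1/...##/##.##
[..#.#/###.#] H move#2: H00:-1/###.#/###.#*
[###.#/###.#] V move#3: V03:+1/#####/#####*
[#####/#####] end (terminal -1, H#4); searched ....#/##..# to 5

value(....#/##..#, V) = +1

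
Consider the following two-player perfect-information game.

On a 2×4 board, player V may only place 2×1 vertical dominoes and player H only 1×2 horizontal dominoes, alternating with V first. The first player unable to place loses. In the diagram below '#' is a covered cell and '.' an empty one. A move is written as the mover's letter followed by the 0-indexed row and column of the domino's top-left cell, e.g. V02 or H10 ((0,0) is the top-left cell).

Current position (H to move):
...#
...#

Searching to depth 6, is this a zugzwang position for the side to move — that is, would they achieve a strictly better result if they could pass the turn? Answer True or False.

[...#/...#] H move#1: H00:+1/##.#/...#*, H01:+1/.###/...#, H10:+1/...#/##.#, H11:+1/...#/.###
[##.#/...#] V move#2: V02:-1/####/..##*
[####/..##] H move#3: H10:+1/####/####*
[####/####] end (terminal -1, V#4); searched ...#/...# to 6
if H skipped the turn, V would face:
~ [...#/...#] V move#1: V00:-1/#..#/#..#, V01:+1/.#.#/.#.#*, V02:-1/..##/..##
~ [.#.#/.#.#] end (terminal -1, H#2); searched ...#/...# to 6
compare (H): move=+1 vs pass=-1

zugzwang(...#/...#, H) = False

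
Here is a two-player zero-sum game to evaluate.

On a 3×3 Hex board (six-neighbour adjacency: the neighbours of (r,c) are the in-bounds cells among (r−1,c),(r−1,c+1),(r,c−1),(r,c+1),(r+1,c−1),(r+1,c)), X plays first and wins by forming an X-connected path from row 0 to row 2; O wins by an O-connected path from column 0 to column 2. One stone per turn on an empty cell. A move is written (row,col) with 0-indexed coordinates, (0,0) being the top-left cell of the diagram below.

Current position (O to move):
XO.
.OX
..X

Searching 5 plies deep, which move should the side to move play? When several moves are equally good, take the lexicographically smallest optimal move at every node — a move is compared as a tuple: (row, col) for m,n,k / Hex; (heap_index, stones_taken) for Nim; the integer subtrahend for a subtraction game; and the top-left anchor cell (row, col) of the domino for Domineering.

[XO./.OX/..X] O move#1: (0,2):+1/XOO/.OX/..X*, (1,0):-1/XO./OOX/..X, (2,0):-1/XO./.OX/O.X, (2,1):-1/XO./.OX/.OX
[XOO/.OX/..X] X move#2: (1,0):-1/XOO/XOX/..X*, (2,0):-1/XOO/.OX/X.X, (2,1):-1/XOO/.OX/.XX
[XOO/XOX/..X] O move#3: (2,0):+1/XOO/XOX/O.X*, (2,1):-1/XOO/XOX/.OX
[XOO/XOX/O.X] end (terminal -1, X#4); searched XO./.OX/..X to 5

O's best at [XO./.OX/..X]: (0,2)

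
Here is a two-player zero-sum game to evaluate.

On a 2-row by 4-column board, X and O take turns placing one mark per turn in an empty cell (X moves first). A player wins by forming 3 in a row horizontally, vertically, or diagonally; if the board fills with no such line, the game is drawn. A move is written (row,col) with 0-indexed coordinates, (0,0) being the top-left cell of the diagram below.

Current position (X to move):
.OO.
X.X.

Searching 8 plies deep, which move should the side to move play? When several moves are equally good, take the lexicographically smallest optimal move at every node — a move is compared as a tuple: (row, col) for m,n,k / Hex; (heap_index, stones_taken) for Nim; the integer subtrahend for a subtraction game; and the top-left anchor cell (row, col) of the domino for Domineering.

X's best at [.OO./X.X.]: (1,1)

ply 1, X at .OO./X.X. | (0,0)=-1→XOO./X.X.; (0,3)=-1→.OOX/X.X.; (1,1)=+1→.OO./XXX.*; (1,3)=-1→.OO./X.XX
ply 2: .OO./XXX. is terminal -1 (O); from .OO./X.X. depth 8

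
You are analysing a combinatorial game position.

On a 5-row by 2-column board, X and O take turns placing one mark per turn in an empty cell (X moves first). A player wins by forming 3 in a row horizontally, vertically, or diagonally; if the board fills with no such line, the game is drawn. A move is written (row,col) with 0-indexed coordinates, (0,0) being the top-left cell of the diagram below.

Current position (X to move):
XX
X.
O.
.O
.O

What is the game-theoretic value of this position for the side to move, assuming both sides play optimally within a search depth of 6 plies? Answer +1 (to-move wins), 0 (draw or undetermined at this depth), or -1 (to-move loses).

value(XX/X./O./.O/.O, X) = 0

[XX/X./O./.O/.O] X move#1: (1,1):-1/XX/XX/O./.O/.O, (2,1):+0/XX/X./OX/.O/.O*, (3,0):-1/XX/X./O./XO/.O, (4,0):-1/XX/X./O./.O/XO
[XX/X./OX/.O/.O] O move#2: (1,1):+0/XX/XO/OX/.O/.O*, (3,0):-1/XX/X./OX/OO/.O, (4,0):-1/XX/X./OX/.O/OO
[XX/XO/OX/.O/.O] X move#3: (3,0):+0/XX/XO/OX/XO/.O*, (4,0):+0/XX/XO/OX/.O/XO
[XX/XO/OX/XO/.O] O move#4: (4,0):+0/XX/XO/OX/XO/OO*
[XX/XO/OX/XO/OO] end (terminal +0, X#5); searched XX/X./O./.O/.O to 6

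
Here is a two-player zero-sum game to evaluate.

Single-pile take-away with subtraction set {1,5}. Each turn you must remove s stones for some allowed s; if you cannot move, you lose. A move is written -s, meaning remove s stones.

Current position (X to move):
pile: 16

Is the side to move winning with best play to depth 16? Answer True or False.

X winning at [16]: False

[16] X move#1: -1:-1/15*, -5:-1/11
[15] O move#2: -1:+1/14*, -5:+1/10
[14] X move#3: -1:-1/13*, -5:-1/9
[13] O move#4: -1:+1/12*, -5:+1/8
[12] X move#5: -1:-1/11*, -5:-1/7
[11] O move#6: -1:+1/10*, -5:+1/6
[10] X move#7: -1:-1/9*, -5:-1/5
[9] O move#8: -1:+1/8*, -5:+1/4
[8] X move#9: -1:-1/7*, -5:-1/3
[7] O move#10: -1:+1/6*, -5:+1/2
[6] X move#11: -1:-1/5*, -5:-1/1
[5] O move#12: -1:+1/4*, -5:+1/0
[4] X move#13: -1:-1/3*
[3] O move#14: -1:+1/2*
[2] X move#15: -1:-1/1*
[1] O move#16: -1:+1/0*
[0] end (terminal -1, X#17); searched 16 to 16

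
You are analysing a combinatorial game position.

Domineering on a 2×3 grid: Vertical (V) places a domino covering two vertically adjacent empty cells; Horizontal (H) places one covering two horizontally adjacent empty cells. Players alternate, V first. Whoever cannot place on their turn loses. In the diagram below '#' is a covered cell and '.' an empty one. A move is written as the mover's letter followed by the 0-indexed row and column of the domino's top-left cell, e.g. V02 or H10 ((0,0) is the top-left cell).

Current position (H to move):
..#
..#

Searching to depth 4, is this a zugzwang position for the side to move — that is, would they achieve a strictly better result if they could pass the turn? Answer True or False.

zugzwang(..#/..#, H) = False

ply 1, H at ..#/..# | H00=+1→###/..#*; H10=+1→..#/###
ply 2: ###/..# is terminal -1 (V); from ..#/..# depth 4
suppose H passes — search the same position with V to move:
pass> ply 1, V at ..#/..# | V00=+1→#.#/#.#*; V01=+1→.##/.##
pass> ply 2: #.#/#.# is terminal -1 (H); from ..#/..# depth 4
for H: play +1, pass -1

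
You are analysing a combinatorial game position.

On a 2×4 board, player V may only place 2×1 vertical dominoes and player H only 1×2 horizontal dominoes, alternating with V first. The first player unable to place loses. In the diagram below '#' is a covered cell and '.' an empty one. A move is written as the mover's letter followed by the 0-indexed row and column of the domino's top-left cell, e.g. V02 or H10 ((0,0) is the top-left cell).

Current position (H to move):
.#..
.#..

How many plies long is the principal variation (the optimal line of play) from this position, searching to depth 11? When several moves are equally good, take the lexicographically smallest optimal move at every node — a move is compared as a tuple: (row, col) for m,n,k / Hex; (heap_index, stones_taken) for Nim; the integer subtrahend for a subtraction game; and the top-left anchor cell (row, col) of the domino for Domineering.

PV length from [.#../.#..]: 3 plies

ply 1, H at .#../.#.. | H02=+1→.###/.#..*; H12=+1→.#../.###
ply 2, V at .###/.#.. | V00=-1→####/##..*
ply 3, H at ####/##.. | H12=+1→####/####*
ply 4: ####/#### is terminal -1 (V); from .#../.#.. depth 11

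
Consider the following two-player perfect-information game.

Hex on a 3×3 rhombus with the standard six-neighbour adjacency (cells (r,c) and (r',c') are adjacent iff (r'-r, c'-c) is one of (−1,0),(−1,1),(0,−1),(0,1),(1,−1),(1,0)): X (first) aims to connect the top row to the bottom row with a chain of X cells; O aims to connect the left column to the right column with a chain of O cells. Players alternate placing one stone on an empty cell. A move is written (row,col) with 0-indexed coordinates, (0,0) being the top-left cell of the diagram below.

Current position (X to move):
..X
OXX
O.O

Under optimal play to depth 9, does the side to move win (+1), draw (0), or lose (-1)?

value(..X/OXX/O.O, X) = +1

p1 X@[..X/OXX/O.O]: (0,0)[X.X/OXX/O.O]-1 (0,1)[.XX/OXX/O.O]-1 (2,1)[..X/OXX/OXO]+1*
p2 O@[..X/OXX/OXO] terminal -1; root [..X/OXX/O.O] d9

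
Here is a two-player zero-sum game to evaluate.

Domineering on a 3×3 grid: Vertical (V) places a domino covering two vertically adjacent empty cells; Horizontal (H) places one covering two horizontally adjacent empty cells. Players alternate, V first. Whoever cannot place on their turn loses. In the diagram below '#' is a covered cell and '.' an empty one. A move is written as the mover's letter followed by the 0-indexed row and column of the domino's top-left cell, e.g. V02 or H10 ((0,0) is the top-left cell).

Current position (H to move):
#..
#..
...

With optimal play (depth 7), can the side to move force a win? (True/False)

[#../#../...] H move#1: H01:-1/###/#../..., H11:+1/#../###/...*, H20:-1/#../#../##., H21:-1/#../#../.##
[#../###/...] end (terminal -1, V#2); searched #../#../... to 7

H winning at [#../#../...]: True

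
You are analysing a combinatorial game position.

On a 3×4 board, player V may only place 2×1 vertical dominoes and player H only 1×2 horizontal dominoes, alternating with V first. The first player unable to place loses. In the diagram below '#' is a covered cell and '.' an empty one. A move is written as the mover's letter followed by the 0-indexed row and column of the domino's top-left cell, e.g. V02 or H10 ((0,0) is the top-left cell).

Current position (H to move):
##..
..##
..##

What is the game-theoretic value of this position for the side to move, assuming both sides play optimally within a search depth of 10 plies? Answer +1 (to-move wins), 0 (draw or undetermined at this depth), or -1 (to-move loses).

ply 1, H at ##../..##/..## | H02=-1→####/..##/..##; H10=+1→##../####/..##*; H20=+1→##../..##/####
ply 2: ##../####/..## is terminal -1 (V); from ##../..##/..## depth 10

value(##../..##/..##, H) = +1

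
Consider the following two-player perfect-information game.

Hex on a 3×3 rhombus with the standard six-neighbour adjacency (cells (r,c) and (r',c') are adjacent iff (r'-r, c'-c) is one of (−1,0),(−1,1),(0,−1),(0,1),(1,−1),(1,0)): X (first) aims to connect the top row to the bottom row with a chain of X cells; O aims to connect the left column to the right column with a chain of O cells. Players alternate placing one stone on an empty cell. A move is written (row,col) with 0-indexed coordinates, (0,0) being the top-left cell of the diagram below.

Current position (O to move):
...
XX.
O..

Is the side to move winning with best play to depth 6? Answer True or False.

O winning at [.../XX./O..]: True

p1 O@[.../XX./O..]: (0,0)[O../XX./O..]-1 (0,1)[.O./XX./O..]-1 (0,2)[..O/XX./O..]-1 (1,2)[.../XXO/O..]-1 (2,1)[.../XX./OO.]+1* (2,2)[.../XX./O.O]-1
p2 X@[.../XX./OO.]: (0,0)[X../XX./OO.]-1* (0,1)[.X./XX./OO.]-1 (0,2)[..X/XX./OO.]-1 (1,2)[.../XXX/OO.]-1 (2,2)[.../XX./OOX]-1
p3 O@[X../XX./OO.]: (0,1)[XO./XX./OO.]+1* (0,2)[X.O/XX./OO.]+1 (1,2)[X../XXO/OO.]+1 (2,2)[X../XX./OOO]+1
p4 X@[XO./XX./OO.]: (0,2)[XOX/XX./OO.]-1* (1,2)[XO./XXX/OO.]-1 (2,2)[XO./XX./OOX]-1
p5 O@[XOX/XX./OO.]: (1,2)[XOX/XXO/OO.]+1* (2,2)[XOX/XX./OOO]+1
p6 X@[XOX/XXO/OO.] terminal -1; root [.../XX./O..] d6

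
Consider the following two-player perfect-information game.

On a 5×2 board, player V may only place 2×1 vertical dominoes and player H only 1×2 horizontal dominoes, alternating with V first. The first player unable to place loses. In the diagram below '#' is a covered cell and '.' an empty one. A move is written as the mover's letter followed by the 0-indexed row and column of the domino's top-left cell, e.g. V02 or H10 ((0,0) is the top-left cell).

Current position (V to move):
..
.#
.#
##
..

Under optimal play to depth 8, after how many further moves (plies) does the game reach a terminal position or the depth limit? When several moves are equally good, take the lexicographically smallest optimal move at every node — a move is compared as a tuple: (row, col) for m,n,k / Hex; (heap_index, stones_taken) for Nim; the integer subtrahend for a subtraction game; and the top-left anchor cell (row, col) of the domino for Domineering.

ply 1, V at ../.#/.#/##/.. | V00=-1→#./##/.#/##/..*; V10=-1→../##/##/##/..
ply 2, H at #./##/.#/##/.. | H40=+1→#./##/.#/##/##*
ply 3: #./##/.#/##/## is terminal -1 (V); from ../.#/.#/##/.. depth 8

PV length from [../.#/.#/##/..]: 2 plies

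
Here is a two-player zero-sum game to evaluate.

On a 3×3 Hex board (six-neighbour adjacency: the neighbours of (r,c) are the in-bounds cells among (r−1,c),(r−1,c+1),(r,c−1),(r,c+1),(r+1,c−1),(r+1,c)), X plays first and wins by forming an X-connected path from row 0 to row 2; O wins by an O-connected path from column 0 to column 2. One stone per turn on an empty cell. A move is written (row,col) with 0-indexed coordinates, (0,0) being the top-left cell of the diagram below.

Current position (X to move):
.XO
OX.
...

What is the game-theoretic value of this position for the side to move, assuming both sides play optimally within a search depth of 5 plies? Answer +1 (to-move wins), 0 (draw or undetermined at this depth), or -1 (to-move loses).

[.XO/OX./...] X move#1: (0,0):+1/XXO/OX./...*, (1,2):+1/.XO/OXX/..., (2,0):+1/.XO/OX./X.., (2,1):+1/.XO/OX./.X., (2,2):+1/.XO/OX./..X
[XXO/OX./...] O move#2: (1,2):-1/XXO/OXO/...*, (2,0):-1/XXO/OX./O.., (2,1):-1/XXO/OX./.O., (2,2):-1/XXO/OX./..O
[XXO/OXO/...] X move#3: (2,0):+1/XXO/OXO/X..*, (2,1):+1/XXO/OXO/.X., (2,2):+1/XXO/OXO/..X
[XXO/OXO/X..] end (terminal -1, O#4); searched .XO/OX./... to 5

value(.XO/OX./..., X) = +1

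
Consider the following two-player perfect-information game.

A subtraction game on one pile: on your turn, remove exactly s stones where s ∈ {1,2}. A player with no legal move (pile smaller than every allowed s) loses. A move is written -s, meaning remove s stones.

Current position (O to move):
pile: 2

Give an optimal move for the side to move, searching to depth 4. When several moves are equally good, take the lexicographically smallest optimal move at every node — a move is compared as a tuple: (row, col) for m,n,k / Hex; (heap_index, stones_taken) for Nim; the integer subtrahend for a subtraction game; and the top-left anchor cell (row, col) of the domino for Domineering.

O's best at [2]: -2

p1 O@[2]: -1[1]-1 -2[0]+1*
p2 X@[0] terminal -1; root [2] d4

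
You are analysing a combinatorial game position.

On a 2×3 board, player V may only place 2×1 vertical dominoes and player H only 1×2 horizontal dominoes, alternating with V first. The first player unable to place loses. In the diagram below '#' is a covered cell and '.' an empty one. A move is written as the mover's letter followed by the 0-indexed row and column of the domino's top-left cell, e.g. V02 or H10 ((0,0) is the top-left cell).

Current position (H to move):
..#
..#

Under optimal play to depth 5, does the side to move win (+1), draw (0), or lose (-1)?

value(..#/..#, H) = +1

ply 1, H at ..#/..# | H00=+1→###/..#*; H10=+1→..#/###
ply 2: ###/..# is terminal -1 (V); from ..#/..# depth 5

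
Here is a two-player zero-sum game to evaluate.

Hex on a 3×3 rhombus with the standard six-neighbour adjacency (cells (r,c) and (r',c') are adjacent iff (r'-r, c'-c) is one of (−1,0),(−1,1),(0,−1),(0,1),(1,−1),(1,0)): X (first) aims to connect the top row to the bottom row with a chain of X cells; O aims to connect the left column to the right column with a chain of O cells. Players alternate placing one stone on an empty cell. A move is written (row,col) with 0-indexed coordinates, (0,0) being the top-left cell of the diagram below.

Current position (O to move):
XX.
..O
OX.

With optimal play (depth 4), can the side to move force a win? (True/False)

ply 1, O at XX./..O/OX. | (0,2)=-1→XXO/..O/OX.; (1,0)=-1→XX./O.O/OX.; (1,1)=+1→XX./.OO/OX.*; (2,2)=-1→XX./..O/OXO
ply 2: XX./.OO/OX. is terminal -1 (X); from XX./..O/OX. depth 4

O winning at [XX./..O/OX.]: True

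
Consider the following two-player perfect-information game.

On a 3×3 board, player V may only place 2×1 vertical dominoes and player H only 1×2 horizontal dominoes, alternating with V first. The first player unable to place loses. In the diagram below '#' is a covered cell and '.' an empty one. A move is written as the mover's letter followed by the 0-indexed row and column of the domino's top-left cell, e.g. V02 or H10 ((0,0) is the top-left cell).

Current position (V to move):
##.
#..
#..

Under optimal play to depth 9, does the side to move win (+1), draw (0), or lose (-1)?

value(##./#../#.., V) = +1

p1 V@[##./#../#..]: V02[###/#.#/#..]-1 V11[##./##./##.]+1* V12[##./#.#/#.#]+1
p2 H@[##./##./##.] terminal -1; root [##./#../#..] d9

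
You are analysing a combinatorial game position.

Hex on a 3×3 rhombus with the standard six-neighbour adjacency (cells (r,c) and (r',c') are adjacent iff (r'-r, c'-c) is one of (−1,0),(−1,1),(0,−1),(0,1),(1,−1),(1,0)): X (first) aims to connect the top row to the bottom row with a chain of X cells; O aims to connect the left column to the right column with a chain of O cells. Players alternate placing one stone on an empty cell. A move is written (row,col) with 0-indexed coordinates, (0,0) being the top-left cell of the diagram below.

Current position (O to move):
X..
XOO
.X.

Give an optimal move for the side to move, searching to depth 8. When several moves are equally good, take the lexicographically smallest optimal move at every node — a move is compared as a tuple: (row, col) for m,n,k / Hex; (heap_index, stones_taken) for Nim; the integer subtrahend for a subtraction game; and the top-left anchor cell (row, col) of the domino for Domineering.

O's best at [X../XOO/.X.]: (2,0)

ply 1, O at X../XOO/.X. | (0,1)=-1→XO./XOO/.X.; (0,2)=-1→X.O/XOO/.X.; (2,0)=+1→X../XOO/OX.*; (2,2)=-1→X../XOO/.XO
ply 2: X../XOO/OX. is terminal -1 (X); from X../XOO/.X. depth 8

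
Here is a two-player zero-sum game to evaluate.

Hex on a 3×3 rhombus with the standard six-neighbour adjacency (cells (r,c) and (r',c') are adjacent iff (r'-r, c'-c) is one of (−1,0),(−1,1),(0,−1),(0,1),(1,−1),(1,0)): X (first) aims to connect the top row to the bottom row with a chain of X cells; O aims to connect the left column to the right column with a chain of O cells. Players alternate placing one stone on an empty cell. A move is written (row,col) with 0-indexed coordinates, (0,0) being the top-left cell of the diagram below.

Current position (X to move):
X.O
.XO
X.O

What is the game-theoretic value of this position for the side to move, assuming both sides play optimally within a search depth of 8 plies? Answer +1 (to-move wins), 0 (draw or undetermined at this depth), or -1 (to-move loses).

ply 1, X at X.O/.XO/X.O | (0,1)=+1→XXO/.XO/X.O*; (1,0)=+1→X.O/XXO/X.O; (2,1)=+1→X.O/.XO/XXO
ply 2: XXO/.XO/X.O is terminal -1 (O); from X.O/.XO/X.O depth 8

value(X.O/.XO/X.O, X) = +1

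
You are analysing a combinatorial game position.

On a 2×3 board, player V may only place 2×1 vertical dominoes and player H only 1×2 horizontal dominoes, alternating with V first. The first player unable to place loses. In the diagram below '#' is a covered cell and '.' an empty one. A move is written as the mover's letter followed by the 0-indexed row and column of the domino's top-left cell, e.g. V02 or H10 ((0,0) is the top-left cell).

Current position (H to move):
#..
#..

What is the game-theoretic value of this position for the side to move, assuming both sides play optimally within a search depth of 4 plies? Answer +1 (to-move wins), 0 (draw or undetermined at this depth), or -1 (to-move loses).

ply 1, H at #../#.. | H01=+1→###/#..*; H11=+1→#../###
ply 2: ###/#.. is terminal -1 (V); from #../#.. depth 4

value(#../#.., H) = +1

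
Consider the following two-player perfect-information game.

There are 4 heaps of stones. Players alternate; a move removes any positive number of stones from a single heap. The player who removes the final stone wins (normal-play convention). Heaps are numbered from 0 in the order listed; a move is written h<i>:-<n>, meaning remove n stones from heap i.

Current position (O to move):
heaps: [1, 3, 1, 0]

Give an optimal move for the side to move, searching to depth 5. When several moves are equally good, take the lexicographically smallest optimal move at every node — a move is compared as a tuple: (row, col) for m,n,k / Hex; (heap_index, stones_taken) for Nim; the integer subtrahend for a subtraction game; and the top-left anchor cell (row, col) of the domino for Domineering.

O's best at [(1,3,1,0)]: h1:-3

ply 1, O at (1,3,1,0) | h0:-1=-1→(0,3,1,0); h1:-1=-1→(1,2,1,0); h1:-2=-1→(1,1,1,0); h1:-3=+1→(1,0,1,0)*; h2:-1=-1→(1,3,0,0)
ply 2, X at (1,0,1,0) | h0:-1=-1→(0,0,1,0)*; h2:-1=-1→(1,0,0,0)
ply 3, O at (0,0,1,0) | h2:-1=+1→(0,0,0,0)*
ply 4: (0,0,0,0) is terminal -1 (X); from (1,3,1,0) depth 5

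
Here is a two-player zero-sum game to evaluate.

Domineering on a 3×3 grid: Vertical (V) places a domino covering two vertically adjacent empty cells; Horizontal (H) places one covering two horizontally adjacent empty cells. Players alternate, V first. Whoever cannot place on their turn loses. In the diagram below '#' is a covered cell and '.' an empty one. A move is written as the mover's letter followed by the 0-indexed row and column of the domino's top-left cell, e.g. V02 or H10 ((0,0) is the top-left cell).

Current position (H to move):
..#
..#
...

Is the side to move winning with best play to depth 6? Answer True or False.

H winning at [..#/..#/...]: True

p1 H@[..#/..#/...]: H00[###/..#/...]-1 H10[..#/###/...]+1* H20[..#/..#/##.]-1 H21[..#/..#/.##]-1
p2 V@[..#/###/...] terminal -1; root [..#/..#/...] d6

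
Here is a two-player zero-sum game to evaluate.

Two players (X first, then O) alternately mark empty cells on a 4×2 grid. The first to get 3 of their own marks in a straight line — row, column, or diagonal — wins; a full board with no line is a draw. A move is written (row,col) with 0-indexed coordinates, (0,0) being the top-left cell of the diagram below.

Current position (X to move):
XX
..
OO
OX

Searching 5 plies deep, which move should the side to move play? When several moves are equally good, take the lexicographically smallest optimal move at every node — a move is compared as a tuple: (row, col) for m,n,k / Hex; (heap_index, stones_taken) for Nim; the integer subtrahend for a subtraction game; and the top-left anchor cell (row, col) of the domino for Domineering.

X's best at [XX/../OO/OX]: (1,0)

p1 X@[XX/../OO/OX]: (1,0)[XX/X./OO/OX]+0* (1,1)[XX/.X/OO/OX]-1
p2 O@[XX/X./OO/OX]: (1,1)[XX/XO/OO/OX]+0*
p3 X@[XX/XO/OO/OX] terminal +0; root [XX/../OO/OX] d5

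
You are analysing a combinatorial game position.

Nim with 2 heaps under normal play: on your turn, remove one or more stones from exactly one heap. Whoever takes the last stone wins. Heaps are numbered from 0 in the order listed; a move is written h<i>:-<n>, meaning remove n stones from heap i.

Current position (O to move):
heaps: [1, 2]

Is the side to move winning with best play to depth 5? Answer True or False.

O winning at [(1,2)]: True

[(1,2)] O move#1: h0:-1:-1/(0,2), h1:-1:+1/(1,1)*, h1:-2:-1/(1,0)
[(1,1)] X move#2: h0:-1:-1/(0,1)*, h1:-1:-1/(1,0)
[(0,1)] O move#3: h1:-1:+1/(0,0)*
[(0,0)] end (terminal -1, X#4); searched (1,2) to 5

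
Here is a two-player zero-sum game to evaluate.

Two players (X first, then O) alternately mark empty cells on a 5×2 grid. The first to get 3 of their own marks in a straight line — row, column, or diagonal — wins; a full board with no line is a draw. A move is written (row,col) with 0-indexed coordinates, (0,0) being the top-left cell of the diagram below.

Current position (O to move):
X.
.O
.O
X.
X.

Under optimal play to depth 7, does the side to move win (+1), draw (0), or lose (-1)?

[X./.O/.O/X./X.] O move#1: (0,1):+1/XO/.O/.O/X./X.*, (1,0):-1/X./OO/.O/X./X., (2,0):+1/X./.O/OO/X./X., (3,1):+1/X./.O/.O/XO/X., (4,1):-1/X./.O/.O/X./XO
[XO/.O/.O/X./X.] end (terminal -1, X#2); searched X./.O/.O/X./X. to 7

value(X./.O/.O/X./X., O) = +1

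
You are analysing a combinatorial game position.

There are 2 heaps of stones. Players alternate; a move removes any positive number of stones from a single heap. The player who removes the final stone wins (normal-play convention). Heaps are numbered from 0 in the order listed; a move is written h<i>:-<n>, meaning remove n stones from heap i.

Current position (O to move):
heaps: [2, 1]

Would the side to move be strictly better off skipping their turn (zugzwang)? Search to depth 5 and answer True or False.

ply 1, O at (2,1) | h0:-1=+1→(1,1)*; h0:-2=-1→(0,1); h1:-1=-1→(2,0)
ply 2, X at (1,1) | h0:-1=-1→(0,1)*; h1:-1=-1→(1,0)
ply 3, O at (0,1) | h1:-1=+1→(0,0)*
ply 4: (0,0) is terminal -1 (X); from (2,1) depth 5
pass branch (X moves first from the same position):
  | ply 1, X at (2,1) | h0:-1=+1→(1,1)*; h0:-2=-1→(0,1); h1:-1=-1→(2,0)
  | ply 2, O at (1,1) | h0:-1=-1→(0,1)*; h1:-1=-1→(1,0)
  | ply 3, X at (0,1) | h1:-1=+1→(0,0)*
  | ply 4: (0,0) is terminal -1 (O); from (2,1) depth 5
O moving scores +1; O passing scores -1

zugzwang((2,1), O) = False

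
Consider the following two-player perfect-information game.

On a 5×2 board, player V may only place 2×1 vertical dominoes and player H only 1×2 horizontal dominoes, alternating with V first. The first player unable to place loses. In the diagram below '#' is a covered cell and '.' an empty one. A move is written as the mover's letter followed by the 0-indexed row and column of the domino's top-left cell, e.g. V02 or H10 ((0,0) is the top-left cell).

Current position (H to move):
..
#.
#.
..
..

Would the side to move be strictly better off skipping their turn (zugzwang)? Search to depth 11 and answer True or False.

zugzwang(../#./#./../.., H) = False

ply 1, H at ../#./#./../.. | H00=-1→##/#./#./../..; H30=+1→../#./#./##/..*; H40=+1→../#./#./../##
ply 2, V at ../#./#./##/.. | V01=-1→.#/##/#./##/..*; V11=-1→../##/##/##/..
ply 3, H at .#/##/#./##/.. | H40=+1→.#/##/#./##/##*
ply 4: .#/##/#./##/## is terminal -1 (V); from ../#./#./../.. depth 11
pass branch (V moves first from the same position):
  | ply 1, V at ../#./#./../.. | V01=-1→.#/##/#./../..; V11=-1→../##/##/../..; V21=+1→../#./##/.#/..*; V30=+1→../#./#./#./#.; V31=+1→../#./#./.#/.#
  | ply 2, H at ../#./##/.#/.. | H00=-1→##/#./##/.#/..*; H40=-1→../#./##/.#/##
  | ply 3, V at ##/#./##/.#/.. | V30=+1→##/#./##/##/#.*
  | ply 4: ##/#./##/##/#. is terminal -1 (H); from ../#./#./../.. depth 11
H moving scores +1; H passing scores -1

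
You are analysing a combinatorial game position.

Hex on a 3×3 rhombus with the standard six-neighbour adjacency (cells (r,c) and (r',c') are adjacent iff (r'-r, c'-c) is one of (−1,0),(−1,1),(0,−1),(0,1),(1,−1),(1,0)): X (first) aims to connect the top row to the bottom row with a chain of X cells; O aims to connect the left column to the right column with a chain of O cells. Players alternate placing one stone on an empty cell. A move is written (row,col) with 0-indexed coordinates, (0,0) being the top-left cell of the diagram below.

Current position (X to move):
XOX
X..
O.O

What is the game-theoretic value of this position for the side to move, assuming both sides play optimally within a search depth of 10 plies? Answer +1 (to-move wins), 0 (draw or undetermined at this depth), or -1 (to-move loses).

p1 X@[XOX/X../O.O]: (1,1)[XOX/XX./O.O]-1 (1,2)[XOX/X.X/O.O]-1 (2,1)[XOX/X../OXO]+1*
p2 O@[XOX/X../OXO]: (1,1)[XOX/XO./OXO]-1* (1,2)[XOX/X.O/OXO]-1
p3 X@[XOX/XO./OXO]: (1,2)[XOX/XOX/OXO]+1*
p4 O@[XOX/XOX/OXO] terminal -1; root [XOX/X../O.O] d10

value(XOX/X../O.O, X) = +1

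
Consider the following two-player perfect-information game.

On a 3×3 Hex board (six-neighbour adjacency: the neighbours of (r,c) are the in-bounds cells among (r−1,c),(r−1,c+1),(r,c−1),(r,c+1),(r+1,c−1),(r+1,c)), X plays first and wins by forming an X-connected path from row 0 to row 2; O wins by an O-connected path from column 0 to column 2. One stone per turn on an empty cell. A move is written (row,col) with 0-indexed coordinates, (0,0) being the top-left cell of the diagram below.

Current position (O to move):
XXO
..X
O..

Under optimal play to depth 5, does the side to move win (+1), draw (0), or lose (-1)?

value(XXO/..X/O.., O) = +1

[XXO/..X/O..] O move#1: (1,0):-1/XXO/O.X/O.., (1,1):+1/XXO/.OX/O..*, (2,1):+1/XXO/..X/OO., (2,2):+1/XXO/..X/O.O
[XXO/.OX/O..] end (terminal -1, X#2); searched XXO/..X/O.. to 5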